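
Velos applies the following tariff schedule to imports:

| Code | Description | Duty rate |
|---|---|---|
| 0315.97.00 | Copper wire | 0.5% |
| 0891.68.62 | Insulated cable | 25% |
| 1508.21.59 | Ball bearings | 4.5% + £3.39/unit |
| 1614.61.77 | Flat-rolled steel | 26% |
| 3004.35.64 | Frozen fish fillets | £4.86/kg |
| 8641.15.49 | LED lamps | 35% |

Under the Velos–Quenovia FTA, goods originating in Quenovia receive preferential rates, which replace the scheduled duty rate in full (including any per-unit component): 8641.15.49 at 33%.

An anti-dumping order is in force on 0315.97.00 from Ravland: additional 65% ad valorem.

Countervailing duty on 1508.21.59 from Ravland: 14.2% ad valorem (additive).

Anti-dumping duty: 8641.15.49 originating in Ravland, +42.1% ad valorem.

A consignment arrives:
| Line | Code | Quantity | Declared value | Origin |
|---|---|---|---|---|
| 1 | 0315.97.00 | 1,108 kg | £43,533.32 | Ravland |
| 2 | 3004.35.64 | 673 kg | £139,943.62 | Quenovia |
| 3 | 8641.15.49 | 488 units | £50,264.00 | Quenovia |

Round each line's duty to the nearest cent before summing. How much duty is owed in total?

Line 1 (0315.97.00, Ravland, 1,108 kg, £43,533.32):
Base rate for 0315.97.00 is 0.5%.
Additional duty on 0315.97.00 from Ravland: +65%. Applied ad valorem rate: 0.5% + 65% = 65.5%.
Duty = £43,533.32 × 65.5% = £28,514.32.
Line 2 (3004.35.64, Quenovia, 673 kg, £139,943.62):
Base rate for 3004.35.64 is £4.86/kg.
Origin Quenovia is the FTA partner but 3004.35.64 is not on the preference list; base rate stands.
Duty = 673 × £4.86 = £3,270.78.
Line 3 (8641.15.49, Quenovia, 488 units, £50,264.00):
Base rate for 8641.15.49 is 35%.
Origin Quenovia qualifies under the Velos–Quenovia agreement and 8641.15.49 is covered: preferential rate 33% applies instead.
The additional-duty order on 8641.15.49 targets Ravland, not Quenovia; it does not apply.
Duty = £50,264.00 × 33% = £16,587.12.
Total = £28,514.32 + £3,270.78 + £16,587.12 = £48,372.22.

£48,372.22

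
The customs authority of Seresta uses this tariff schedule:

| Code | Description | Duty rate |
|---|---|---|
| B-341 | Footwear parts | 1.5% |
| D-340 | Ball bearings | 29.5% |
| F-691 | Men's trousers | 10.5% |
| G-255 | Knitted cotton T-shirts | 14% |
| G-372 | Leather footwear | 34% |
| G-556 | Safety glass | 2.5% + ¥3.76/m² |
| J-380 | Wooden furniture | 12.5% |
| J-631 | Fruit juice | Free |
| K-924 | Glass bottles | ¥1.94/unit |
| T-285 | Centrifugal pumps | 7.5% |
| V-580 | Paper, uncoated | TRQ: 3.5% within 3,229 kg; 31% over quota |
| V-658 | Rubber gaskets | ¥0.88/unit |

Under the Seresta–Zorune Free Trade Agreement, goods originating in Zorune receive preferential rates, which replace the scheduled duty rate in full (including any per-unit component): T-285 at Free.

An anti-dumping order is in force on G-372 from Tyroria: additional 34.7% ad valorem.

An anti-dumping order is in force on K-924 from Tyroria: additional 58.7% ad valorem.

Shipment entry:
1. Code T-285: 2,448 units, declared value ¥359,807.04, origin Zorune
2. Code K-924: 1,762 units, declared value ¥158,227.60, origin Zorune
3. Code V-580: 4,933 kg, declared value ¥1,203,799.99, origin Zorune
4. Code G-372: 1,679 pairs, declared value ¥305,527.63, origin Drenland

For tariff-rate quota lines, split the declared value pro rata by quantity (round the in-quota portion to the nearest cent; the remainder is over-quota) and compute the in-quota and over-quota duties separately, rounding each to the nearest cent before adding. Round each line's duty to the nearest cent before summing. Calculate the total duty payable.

¥263,783.13

Line 1 (T-285, Zorune, 2,448 units, ¥359,807.04):
Base rate for T-285 is 7.5%.
Origin Zorune qualifies under the Seresta–Zorune agreement and T-285 is covered: preferential rate Free applies instead.
Duty = ¥359,807.04 × 0% = ¥0.00.
Line 2 (K-924, Zorune, 1,762 units, ¥158,227.60):
Base rate for K-924 is ¥1.94/unit.
Origin Zorune is the FTA partner but K-924 is not on the preference list; base rate stands.
The additional-duty order on K-924 targets Tyroria, not Zorune; it does not apply.
Duty = 1,762 × ¥1.94 = ¥3,418.28.
Line 3 (V-580, Zorune, 4,933 kg, ¥1,203,799.99):
Code V-580 is under a tariff-rate quota (threshold 3,229 kg). In-quota: 3,229 kg at 3.5%; over-quota: 1,704 kg at 31%.
Pro-rata value split: in-quota = ¥1,203,799.99 × 3,229/4,933 = ¥787,972.87; over-quota = ¥1,203,799.99 − ¥787,972.87 = ¥415,827.12.
In-quota duty = ¥787,972.87 × 3.5% = ¥27,579.05. Over-quota duty = ¥415,827.12 × 31% = ¥128,906.41.
Line duty = ¥27,579.05 + ¥128,906.41 = ¥156,485.46.
Line 4 (G-372, Drenland, 1,679 pairs, ¥305,527.63):
Base rate for G-372 is 34%.
The additional-duty order on G-372 targets Tyroria, not Drenland; it does not apply.
Duty = ¥305,527.63 × 34% = ¥103,879.39.
Total = ¥0.00 + ¥3,418.28 + ¥156,485.46 + ¥103,879.39 = ¥263,783.13.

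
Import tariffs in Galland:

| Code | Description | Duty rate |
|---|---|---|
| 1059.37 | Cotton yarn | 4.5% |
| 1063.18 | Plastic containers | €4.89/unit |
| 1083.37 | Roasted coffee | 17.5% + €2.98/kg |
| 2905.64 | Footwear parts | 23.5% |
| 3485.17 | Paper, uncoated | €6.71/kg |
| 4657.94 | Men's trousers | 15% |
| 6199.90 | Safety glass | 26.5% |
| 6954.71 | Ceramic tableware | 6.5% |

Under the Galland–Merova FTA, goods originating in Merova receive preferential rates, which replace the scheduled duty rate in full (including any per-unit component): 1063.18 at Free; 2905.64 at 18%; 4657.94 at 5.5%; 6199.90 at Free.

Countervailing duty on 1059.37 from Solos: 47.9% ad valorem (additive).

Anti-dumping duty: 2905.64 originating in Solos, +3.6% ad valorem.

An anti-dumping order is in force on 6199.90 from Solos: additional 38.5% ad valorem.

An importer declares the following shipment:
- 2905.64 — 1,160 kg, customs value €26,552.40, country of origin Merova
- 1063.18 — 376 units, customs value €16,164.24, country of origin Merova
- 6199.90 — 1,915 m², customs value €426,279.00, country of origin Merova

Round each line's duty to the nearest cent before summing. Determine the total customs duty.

Line 1 (2905.64, Merova, 1,160 kg, €26,552.40):
Base rate for 2905.64 is 23.5%.
Origin Merova qualifies under the Galland–Merova agreement and 2905.64 is covered: preferential rate 18% applies instead.
The additional-duty order on 2905.64 targets Solos, not Merova; it does not apply.
Duty = €26,552.40 × 18% = €4,779.43.
Line 2 (1063.18, Merova, 376 units, €16,164.24):
Base rate for 1063.18 is €4.89/unit.
Origin Merova qualifies under the Galland–Merova agreement and 1063.18 is covered: preferential rate Free applies instead.
Duty = €16,164.24 × 0% = €0.00.
Line 3 (6199.90, Merova, 1,915 m², €426,279.00):
Base rate for 6199.90 is 26.5%.
Origin Merova qualifies under the Galland–Merova agreement and 6199.90 is covered: preferential rate Free applies instead.
The additional-duty order on 6199.90 targets Solos, not Merova; it does not apply.
Duty = €426,279.00 × 0% = €0.00.
Total = €4,779.43 + €0.00 + €0.00 = €4,779.43.

€4,779.43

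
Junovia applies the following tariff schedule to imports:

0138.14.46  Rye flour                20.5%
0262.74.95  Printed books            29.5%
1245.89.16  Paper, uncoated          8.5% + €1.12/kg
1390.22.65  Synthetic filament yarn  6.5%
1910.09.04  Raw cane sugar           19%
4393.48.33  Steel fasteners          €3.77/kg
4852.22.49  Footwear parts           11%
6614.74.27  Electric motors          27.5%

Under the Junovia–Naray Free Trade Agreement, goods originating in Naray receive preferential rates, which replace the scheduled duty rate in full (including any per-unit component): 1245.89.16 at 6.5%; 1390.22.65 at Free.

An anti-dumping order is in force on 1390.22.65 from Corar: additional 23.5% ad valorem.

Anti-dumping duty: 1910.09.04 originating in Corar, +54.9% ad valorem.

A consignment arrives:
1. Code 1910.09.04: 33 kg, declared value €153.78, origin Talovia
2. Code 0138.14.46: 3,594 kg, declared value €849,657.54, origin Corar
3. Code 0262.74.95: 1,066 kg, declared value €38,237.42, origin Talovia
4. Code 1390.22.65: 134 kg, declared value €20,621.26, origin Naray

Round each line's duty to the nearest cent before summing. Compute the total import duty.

Line 1 (1910.09.04, Talovia, 33 kg, €153.78):
Base rate for 1910.09.04 is 19%.
The additional-duty order on 1910.09.04 targets Corar, not Talovia; it does not apply.
Duty = €153.78 × 19% = €29.22.
Line 2 (0138.14.46, Corar, 3,594 kg, €849,657.54):
Base rate for 0138.14.46 is 20.5%.
Duty = €849,657.54 × 20.5% = €174,179.80.
Line 3 (0262.74.95, Talovia, 1,066 kg, €38,237.42):
Base rate for 0262.74.95 is 29.5%.
Duty = €38,237.42 × 29.5% = €11,280.04.
Line 4 (1390.22.65, Naray, 134 kg, €20,621.26):
Base rate for 1390.22.65 is 6.5%.
Origin Naray qualifies under the Junovia–Naray agreement and 1390.22.65 is covered: preferential rate Free applies instead.
The additional-duty order on 1390.22.65 targets Corar, not Naray; it does not apply.
Duty = €20,621.26 × 0% = €0.00.
Total = €29.22 + €174,179.80 + €11,280.04 + €0.00 = €185,489.06.

€185,489.06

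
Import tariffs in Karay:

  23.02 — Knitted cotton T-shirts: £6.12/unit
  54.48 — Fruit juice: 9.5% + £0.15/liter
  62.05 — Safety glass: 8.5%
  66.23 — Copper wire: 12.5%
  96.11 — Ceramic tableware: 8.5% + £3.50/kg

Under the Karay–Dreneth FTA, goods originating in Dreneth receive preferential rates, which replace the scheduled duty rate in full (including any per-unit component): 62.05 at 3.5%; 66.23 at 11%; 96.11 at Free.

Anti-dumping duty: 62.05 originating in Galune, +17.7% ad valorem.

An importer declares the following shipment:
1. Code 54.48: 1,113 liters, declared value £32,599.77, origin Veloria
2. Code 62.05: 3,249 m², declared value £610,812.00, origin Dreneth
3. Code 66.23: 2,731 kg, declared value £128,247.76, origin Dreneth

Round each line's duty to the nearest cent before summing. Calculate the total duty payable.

Line 1 (54.48, Veloria, 1,113 liters, £32,599.77):
Base rate for 54.48 is 9.5% + £0.15/liter.
Duty = £32,599.77 × 9.5% + 1,113 × £0.15 = £3,263.93.
Line 2 (62.05, Dreneth, 3,249 m², £610,812.00):
Base rate for 62.05 is 8.5%.
Origin Dreneth qualifies under the Karay–Dreneth agreement and 62.05 is covered: preferential rate 3.5% applies instead.
The additional-duty order on 62.05 targets Galune, not Dreneth; it does not apply.
Duty = £610,812.00 × 3.5% = £21,378.42.
Line 3 (66.23, Dreneth, 2,731 kg, £128,247.76):
Base rate for 66.23 is 12.5%.
Origin Dreneth qualifies under the Karay–Dreneth agreement and 66.23 is covered: preferential rate 11% applies instead.
Duty = £128,247.76 × 11% = £14,107.25.
Total = £3,263.93 + £21,378.42 + £14,107.25 = £38,749.60.

£38,749.60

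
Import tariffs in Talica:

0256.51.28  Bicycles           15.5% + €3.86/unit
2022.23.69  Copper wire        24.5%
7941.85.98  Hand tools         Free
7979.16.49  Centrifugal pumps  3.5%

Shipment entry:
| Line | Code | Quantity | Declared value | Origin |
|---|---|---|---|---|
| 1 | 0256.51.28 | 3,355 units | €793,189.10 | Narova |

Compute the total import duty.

€135,894.61

Line 1 (0256.51.28, Narova, 3,355 units, €793,189.10):
Base rate for 0256.51.28 is 15.5% + €3.86/unit.
Duty = €793,189.10 × 15.5% + 3,355 × €3.86 = €135,894.61.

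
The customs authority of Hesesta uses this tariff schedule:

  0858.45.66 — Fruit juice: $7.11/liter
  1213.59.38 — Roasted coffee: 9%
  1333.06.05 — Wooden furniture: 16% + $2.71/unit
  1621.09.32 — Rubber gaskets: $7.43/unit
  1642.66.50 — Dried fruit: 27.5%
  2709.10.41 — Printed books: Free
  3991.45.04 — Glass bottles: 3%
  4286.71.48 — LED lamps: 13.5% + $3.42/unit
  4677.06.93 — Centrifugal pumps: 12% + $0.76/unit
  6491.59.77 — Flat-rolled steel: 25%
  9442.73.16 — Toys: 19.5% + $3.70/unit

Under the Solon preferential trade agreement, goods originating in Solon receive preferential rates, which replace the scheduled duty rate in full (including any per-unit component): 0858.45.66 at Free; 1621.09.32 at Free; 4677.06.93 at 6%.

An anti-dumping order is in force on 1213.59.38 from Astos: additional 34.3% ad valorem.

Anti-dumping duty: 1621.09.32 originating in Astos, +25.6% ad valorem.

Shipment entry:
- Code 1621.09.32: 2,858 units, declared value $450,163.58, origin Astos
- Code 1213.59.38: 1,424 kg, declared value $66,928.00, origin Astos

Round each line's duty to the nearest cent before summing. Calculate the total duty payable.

Line 1 (1621.09.32, Astos, 2,858 units, $450,163.58):
Base rate for 1621.09.32 is $7.43/unit.
1621.09.32 has an FTA preferential rate, but origin Astos is not Solon; base rate stands.
Additional duty on 1621.09.32 from Astos: +25.6% ad valorem. Applied ad valorem rate = 25.6%.
Duty = $450,163.58 × 25.6% + 2,858 × $7.43 = $136,476.82.
Line 2 (1213.59.38, Astos, 1,424 kg, $66,928.00):
Base rate for 1213.59.38 is 9%.
Additional duty on 1213.59.38 from Astos: +34.3%. Applied ad valorem rate: 9% + 34.3% = 43.3%.
Duty = $66,928.00 × 43.3% = $28,979.82.
Total = $136,476.82 + $28,979.82 = $165,456.64.

$165,456.64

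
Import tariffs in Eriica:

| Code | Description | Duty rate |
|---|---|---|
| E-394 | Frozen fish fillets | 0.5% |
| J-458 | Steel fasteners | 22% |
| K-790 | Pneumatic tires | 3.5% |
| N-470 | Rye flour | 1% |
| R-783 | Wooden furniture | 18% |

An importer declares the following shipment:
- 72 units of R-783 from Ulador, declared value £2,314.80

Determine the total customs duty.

£416.66

Line 1 (R-783, Ulador, 72 units, £2,314.80):
Base rate for R-783 is 18%.
Duty = £2,314.80 × 18% = £416.66.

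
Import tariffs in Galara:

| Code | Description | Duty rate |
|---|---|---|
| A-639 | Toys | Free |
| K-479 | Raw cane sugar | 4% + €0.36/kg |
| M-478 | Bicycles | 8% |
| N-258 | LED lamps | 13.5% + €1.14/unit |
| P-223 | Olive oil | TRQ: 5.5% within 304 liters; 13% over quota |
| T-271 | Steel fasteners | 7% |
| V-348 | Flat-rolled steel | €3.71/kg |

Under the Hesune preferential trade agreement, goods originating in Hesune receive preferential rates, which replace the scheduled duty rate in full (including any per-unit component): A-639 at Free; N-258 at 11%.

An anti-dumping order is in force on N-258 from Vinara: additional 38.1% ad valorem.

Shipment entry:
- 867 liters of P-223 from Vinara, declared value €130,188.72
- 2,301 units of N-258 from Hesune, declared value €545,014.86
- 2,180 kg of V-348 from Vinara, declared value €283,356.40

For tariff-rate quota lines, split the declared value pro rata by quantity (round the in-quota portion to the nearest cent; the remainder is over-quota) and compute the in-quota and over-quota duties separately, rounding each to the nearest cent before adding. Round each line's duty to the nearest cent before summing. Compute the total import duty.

Line 1 (P-223, Vinara, 867 liters, €130,188.72):
Code P-223 is under a tariff-rate quota (threshold 304 liters). In-quota: 304 liters at 5.5%; over-quota: 563 liters at 13%.
Pro-rata value split: in-quota = €130,188.72 × 304/867 = €45,648.64; over-quota = €130,188.72 − €45,648.64 = €84,540.08.
In-quota duty = €45,648.64 × 5.5% = €2,510.68. Over-quota duty = €84,540.08 × 13% = €10,990.21.
Line duty = €2,510.68 + €10,990.21 = €13,500.89.
Line 2 (N-258, Hesune, 2,301 units, €545,014.86):
Base rate for N-258 is 13.5% + €1.14/unit.
Origin Hesune qualifies under the Galara–Hesune agreement and N-258 is covered: preferential rate 11% applies instead.
The additional-duty order on N-258 targets Vinara, not Hesune; it does not apply.
Duty = €545,014.86 × 11% = €59,951.63.
Line 3 (V-348, Vinara, 2,180 kg, €283,356.40):
Base rate for V-348 is €3.71/kg.
Duty = 2,180 × €3.71 = €8,087.80.
Total = €13,500.89 + €59,951.63 + €8,087.80 = €81,540.32.

€81,540.32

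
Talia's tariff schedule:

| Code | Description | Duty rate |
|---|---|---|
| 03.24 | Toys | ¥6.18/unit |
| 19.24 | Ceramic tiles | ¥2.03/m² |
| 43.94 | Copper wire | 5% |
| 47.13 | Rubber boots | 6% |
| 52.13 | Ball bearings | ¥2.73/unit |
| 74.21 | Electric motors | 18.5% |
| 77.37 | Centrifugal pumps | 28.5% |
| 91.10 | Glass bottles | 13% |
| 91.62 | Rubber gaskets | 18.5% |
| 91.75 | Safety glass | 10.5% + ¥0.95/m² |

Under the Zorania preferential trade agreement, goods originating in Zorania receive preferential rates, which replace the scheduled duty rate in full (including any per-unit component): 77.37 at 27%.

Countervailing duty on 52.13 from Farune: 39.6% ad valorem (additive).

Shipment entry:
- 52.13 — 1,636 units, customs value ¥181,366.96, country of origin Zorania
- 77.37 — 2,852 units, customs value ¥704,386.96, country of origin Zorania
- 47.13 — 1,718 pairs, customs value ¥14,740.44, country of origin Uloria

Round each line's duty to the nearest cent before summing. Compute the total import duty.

Line 1 (52.13, Zorania, 1,636 units, ¥181,366.96):
Base rate for 52.13 is ¥2.73/unit.
Origin Zorania is the FTA partner but 52.13 is not on the preference list; base rate stands.
The additional-duty order on 52.13 targets Farune, not Zorania; it does not apply.
Duty = 1,636 × ¥2.73 = ¥4,466.28.
Line 2 (77.37, Zorania, 2,852 units, ¥704,386.96):
Base rate for 77.37 is 28.5%.
Origin Zorania qualifies under the Talia–Zorania agreement and 77.37 is covered: preferential rate 27% applies instead.
Duty = ¥704,386.96 × 27% = ¥190,184.48.
Line 3 (47.13, Uloria, 1,718 pairs, ¥14,740.44):
Base rate for 47.13 is 6%.
Duty = ¥14,740.44 × 6% = ¥884.43.
Total = ¥4,466.28 + ¥190,184.48 + ¥884.43 = ¥195,535.19.

¥195,535.19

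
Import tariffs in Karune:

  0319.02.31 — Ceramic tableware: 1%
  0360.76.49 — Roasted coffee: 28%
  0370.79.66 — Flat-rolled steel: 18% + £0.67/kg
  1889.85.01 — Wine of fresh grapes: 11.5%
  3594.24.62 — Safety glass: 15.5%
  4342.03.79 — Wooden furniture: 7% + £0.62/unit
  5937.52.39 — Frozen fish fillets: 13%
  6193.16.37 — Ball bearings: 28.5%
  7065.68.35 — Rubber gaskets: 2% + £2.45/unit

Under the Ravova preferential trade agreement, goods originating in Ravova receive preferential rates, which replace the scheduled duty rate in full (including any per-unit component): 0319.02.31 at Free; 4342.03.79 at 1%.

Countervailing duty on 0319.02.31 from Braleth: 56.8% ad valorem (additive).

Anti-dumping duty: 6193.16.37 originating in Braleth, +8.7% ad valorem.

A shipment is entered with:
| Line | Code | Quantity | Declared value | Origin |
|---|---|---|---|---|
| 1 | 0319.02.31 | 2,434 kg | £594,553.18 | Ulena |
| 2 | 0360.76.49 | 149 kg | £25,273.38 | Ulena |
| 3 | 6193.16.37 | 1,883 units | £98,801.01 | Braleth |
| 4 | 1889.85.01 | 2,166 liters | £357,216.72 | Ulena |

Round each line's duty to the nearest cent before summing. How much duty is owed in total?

Line 1 (0319.02.31, Ulena, 2,434 kg, £594,553.18):
Base rate for 0319.02.31 is 1%.
0319.02.31 has an FTA preferential rate, but origin Ulena is not Ravova; base rate stands.
The additional-duty order on 0319.02.31 targets Braleth, not Ulena; it does not apply.
Duty = £594,553.18 × 1% = £5,945.53.
Line 2 (0360.76.49, Ulena, 149 kg, £25,273.38):
Base rate for 0360.76.49 is 28%.
Duty = £25,273.38 × 28% = £7,076.55.
Line 3 (6193.16.37, Braleth, 1,883 units, £98,801.01):
Base rate for 6193.16.37 is 28.5%.
Additional duty on 6193.16.37 from Braleth: +8.7%. Applied ad valorem rate: 28.5% + 8.7% = 37.2%.
Duty = £98,801.01 × 37.2% = £36,753.98.
Line 4 (1889.85.01, Ulena, 2,166 liters, £357,216.72):
Base rate for 1889.85.01 is 11.5%.
Duty = £357,216.72 × 11.5% = £41,079.92.
Total = £5,945.53 + £7,076.55 + £36,753.98 + £41,079.92 = £90,855.98.

£90,855.98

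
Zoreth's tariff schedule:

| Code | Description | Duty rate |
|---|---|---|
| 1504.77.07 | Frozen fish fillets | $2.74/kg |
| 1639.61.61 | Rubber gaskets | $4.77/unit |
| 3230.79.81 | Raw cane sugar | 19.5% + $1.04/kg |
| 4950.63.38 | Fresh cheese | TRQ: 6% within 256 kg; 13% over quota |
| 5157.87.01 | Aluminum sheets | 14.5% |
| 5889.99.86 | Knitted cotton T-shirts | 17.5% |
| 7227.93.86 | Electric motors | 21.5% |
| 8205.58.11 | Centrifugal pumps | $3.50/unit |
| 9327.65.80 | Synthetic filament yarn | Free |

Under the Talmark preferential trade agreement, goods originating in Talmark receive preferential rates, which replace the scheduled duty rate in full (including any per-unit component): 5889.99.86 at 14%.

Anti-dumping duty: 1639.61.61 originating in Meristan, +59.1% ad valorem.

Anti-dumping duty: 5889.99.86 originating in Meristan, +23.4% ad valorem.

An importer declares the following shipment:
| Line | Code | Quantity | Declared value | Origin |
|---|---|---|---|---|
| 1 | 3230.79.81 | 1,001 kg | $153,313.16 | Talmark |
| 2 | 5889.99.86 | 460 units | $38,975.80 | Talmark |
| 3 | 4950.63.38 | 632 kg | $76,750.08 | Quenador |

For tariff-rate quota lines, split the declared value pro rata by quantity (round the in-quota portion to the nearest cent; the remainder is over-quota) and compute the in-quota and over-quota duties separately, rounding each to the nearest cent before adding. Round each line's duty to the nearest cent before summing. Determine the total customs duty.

$44,195.03

Line 1 (3230.79.81, Talmark, 1,001 kg, $153,313.16):
Base rate for 3230.79.81 is 19.5% + $1.04/kg.
Origin Talmark is the FTA partner but 3230.79.81 is not on the preference list; base rate stands.
Duty = $153,313.16 × 19.5% + 1,001 × $1.04 = $30,937.11.
Line 2 (5889.99.86, Talmark, 460 units, $38,975.80):
Base rate for 5889.99.86 is 17.5%.
Origin Talmark qualifies under the Zoreth–Talmark agreement and 5889.99.86 is covered: preferential rate 14% applies instead.
The additional-duty order on 5889.99.86 targets Meristan, not Talmark; it does not apply.
Duty = $38,975.80 × 14% = $5,456.61.
Line 3 (4950.63.38, Quenador, 632 kg, $76,750.08):
Code 4950.63.38 is under a tariff-rate quota (threshold 256 kg). In-quota: 256 kg at 6%; over-quota: 376 kg at 13%.
Pro-rata value split: in-quota = $76,750.08 × 256/632 = $31,088.64; over-quota = $76,750.08 − $31,088.64 = $45,661.44.
In-quota duty = $31,088.64 × 6% = $1,865.32. Over-quota duty = $45,661.44 × 13% = $5,935.99.
Line duty = $1,865.32 + $5,935.99 = $7,801.31.
Total = $30,937.11 + $5,456.61 + $7,801.31 = $44,195.03.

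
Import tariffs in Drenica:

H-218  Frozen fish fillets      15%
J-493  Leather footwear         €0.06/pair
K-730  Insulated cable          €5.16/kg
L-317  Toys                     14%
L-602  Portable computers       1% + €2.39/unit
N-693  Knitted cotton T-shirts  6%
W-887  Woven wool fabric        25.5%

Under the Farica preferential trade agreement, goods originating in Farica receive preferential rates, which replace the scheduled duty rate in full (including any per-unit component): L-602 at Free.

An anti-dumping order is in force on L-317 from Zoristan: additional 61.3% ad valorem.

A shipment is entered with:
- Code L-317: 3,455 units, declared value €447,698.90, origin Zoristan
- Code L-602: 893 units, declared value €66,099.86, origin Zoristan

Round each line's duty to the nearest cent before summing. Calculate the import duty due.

Line 1 (L-317, Zoristan, 3,455 units, €447,698.90):
Base rate for L-317 is 14%.
Additional duty on L-317 from Zoristan: +61.3%. Applied ad valorem rate: 14% + 61.3% = 75.3%.
Duty = €447,698.90 × 75.3% = €337,117.27.
Line 2 (L-602, Zoristan, 893 units, €66,099.86):
Base rate for L-602 is 1% + €2.39/unit.
L-602 has an FTA preferential rate, but origin Zoristan is not Farica; base rate stands.
Duty = €66,099.86 × 1% + 893 × €2.39 = €2,795.27.
Total = €337,117.27 + €2,795.27 = €339,912.54.

€339,912.54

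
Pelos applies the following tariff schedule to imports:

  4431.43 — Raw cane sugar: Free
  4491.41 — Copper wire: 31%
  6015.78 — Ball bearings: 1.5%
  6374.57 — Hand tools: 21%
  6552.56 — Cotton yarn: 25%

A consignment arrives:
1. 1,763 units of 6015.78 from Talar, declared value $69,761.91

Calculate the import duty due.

$1,046.43

Line 1 (6015.78, Talar, 1,763 units, $69,761.91):
Base rate for 6015.78 is 1.5%.
Duty = $69,761.91 × 1.5% = $1,046.43.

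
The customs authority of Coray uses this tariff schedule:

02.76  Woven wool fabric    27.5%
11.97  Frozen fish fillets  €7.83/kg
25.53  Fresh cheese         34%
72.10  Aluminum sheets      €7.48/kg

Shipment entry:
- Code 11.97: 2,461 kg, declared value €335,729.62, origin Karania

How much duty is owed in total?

€19,269.63

Line 1 (11.97, Karania, 2,461 kg, €335,729.62):
Base rate for 11.97 is €7.83/kg.
Duty = 2,461 × €7.83 = €19,269.63.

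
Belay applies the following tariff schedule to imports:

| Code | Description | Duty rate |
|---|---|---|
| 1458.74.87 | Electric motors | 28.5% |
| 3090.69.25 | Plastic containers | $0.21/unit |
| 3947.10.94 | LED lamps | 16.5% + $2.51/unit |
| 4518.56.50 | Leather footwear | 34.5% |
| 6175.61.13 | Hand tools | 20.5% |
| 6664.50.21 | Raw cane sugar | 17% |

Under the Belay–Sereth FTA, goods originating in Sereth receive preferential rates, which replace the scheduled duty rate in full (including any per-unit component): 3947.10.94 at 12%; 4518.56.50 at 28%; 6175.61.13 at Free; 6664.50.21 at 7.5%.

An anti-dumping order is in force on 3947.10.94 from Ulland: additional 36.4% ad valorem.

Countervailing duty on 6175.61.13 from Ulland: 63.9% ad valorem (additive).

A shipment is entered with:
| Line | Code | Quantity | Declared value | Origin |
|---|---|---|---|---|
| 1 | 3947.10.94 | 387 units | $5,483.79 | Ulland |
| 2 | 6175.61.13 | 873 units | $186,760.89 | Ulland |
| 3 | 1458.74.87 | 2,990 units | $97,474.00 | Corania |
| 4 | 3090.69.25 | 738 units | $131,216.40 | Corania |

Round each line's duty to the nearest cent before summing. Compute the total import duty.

Line 1 (3947.10.94, Ulland, 387 units, $5,483.79):
Base rate for 3947.10.94 is 16.5% + $2.51/unit.
3947.10.94 has an FTA preferential rate, but origin Ulland is not Sereth; base rate stands.
Additional duty on 3947.10.94 from Ulland: +36.4%. Applied ad valorem rate: 16.5% + 36.4% = 52.9%.
Duty = $5,483.79 × 52.9% + 387 × $2.51 = $3,872.29.
Line 2 (6175.61.13, Ulland, 873 units, $186,760.89):
Base rate for 6175.61.13 is 20.5%.
6175.61.13 has an FTA preferential rate, but origin Ulland is not Sereth; base rate stands.
Additional duty on 6175.61.13 from Ulland: +63.9%. Applied ad valorem rate: 20.5% + 63.9% = 84.4%.
Duty = $186,760.89 × 84.4% = $157,626.19.
Line 3 (1458.74.87, Corania, 2,990 units, $97,474.00):
Base rate for 1458.74.87 is 28.5%.
Duty = $97,474.00 × 28.5% = $27,780.09.
Line 4 (3090.69.25, Corania, 738 units, $131,216.40):
Base rate for 3090.69.25 is $0.21/unit.
Duty = 738 × $0.21 = $154.98.
Total = $3,872.29 + $157,626.19 + $27,780.09 + $154.98 = $189,433.55.

$189,433.55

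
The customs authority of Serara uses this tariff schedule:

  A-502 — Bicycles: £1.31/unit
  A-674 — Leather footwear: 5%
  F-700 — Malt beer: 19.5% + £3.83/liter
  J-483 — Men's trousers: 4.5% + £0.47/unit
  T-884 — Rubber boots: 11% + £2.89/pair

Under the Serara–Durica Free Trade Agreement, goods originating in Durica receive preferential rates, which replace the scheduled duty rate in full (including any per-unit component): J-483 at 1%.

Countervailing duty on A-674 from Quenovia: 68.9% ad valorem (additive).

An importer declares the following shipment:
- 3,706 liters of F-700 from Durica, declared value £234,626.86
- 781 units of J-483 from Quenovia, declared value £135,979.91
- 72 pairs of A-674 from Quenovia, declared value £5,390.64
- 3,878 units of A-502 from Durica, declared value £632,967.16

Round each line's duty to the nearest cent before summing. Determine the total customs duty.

Line 1 (F-700, Durica, 3,706 liters, £234,626.86):
Base rate for F-700 is 19.5% + £3.83/liter.
Origin Durica is the FTA partner but F-700 is not on the preference list; base rate stands.
Duty = £234,626.86 × 19.5% + 3,706 × £3.83 = £59,946.22.
Line 2 (J-483, Quenovia, 781 units, £135,979.91):
Base rate for J-483 is 4.5% + £0.47/unit.
J-483 has an FTA preferential rate, but origin Quenovia is not Durica; base rate stands.
Duty = £135,979.91 × 4.5% + 781 × £0.47 = £6,486.17.
Line 3 (A-674, Quenovia, 72 pairs, £5,390.64):
Base rate for A-674 is 5%.
Additional duty on A-674 from Quenovia: +68.9%. Applied ad valorem rate: 5% + 68.9% = 73.9%.
Duty = £5,390.64 × 73.9% = £3,983.68.
Line 4 (A-502, Durica, 3,878 units, £632,967.16):
Base rate for A-502 is £1.31/unit.
Origin Durica is the FTA partner but A-502 is not on the preference list; base rate stands.
Duty = 3,878 × £1.31 = £5,080.18.
Total = £59,946.22 + £6,486.17 + £3,983.68 + £5,080.18 = £75,496.25.

£75,496.25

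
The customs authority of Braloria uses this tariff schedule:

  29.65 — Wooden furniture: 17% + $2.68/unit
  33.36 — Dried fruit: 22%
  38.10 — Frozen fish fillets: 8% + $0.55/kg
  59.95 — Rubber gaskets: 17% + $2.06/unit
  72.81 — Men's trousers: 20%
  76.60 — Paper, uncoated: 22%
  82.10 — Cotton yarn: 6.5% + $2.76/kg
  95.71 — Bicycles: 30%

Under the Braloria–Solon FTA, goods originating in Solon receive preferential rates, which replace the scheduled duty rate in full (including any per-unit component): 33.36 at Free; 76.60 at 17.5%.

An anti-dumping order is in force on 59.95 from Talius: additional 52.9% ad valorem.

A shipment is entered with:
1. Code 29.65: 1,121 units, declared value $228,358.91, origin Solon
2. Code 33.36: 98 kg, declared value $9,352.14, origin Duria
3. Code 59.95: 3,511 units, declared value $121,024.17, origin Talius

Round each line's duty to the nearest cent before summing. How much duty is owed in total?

Line 1 (29.65, Solon, 1,121 units, $228,358.91):
Base rate for 29.65 is 17% + $2.68/unit.
Origin Solon is the FTA partner but 29.65 is not on the preference list; base rate stands.
Duty = $228,358.91 × 17% + 1,121 × $2.68 = $41,825.29.
Line 2 (33.36, Duria, 98 kg, $9,352.14):
Base rate for 33.36 is 22%.
33.36 has an FTA preferential rate, but origin Duria is not Solon; base rate stands.
Duty = $9,352.14 × 22% = $2,057.47.
Line 3 (59.95, Talius, 3,511 units, $121,024.17):
Base rate for 59.95 is 17% + $2.06/unit.
Additional duty on 59.95 from Talius: +52.9%. Applied ad valorem rate: 17% + 52.9% = 69.9%.
Duty = $121,024.17 × 69.9% + 3,511 × $2.06 = $91,828.55.
Total = $41,825.29 + $2,057.47 + $91,828.55 = $135,711.31.

$135,711.31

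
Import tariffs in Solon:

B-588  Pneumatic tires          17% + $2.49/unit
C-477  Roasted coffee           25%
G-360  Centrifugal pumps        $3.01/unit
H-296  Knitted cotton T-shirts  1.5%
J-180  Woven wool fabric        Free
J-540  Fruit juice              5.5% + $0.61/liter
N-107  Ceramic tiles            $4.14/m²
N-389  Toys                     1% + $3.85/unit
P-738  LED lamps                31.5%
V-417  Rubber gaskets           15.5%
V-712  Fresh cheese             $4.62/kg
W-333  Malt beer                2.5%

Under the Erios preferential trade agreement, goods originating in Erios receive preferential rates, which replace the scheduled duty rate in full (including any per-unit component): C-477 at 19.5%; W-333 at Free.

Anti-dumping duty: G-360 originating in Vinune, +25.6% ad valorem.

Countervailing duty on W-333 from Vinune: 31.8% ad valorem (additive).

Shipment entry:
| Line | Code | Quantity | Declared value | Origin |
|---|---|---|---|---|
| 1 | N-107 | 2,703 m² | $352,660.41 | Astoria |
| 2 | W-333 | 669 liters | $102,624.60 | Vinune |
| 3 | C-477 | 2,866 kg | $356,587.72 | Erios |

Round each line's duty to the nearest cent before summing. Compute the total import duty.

Line 1 (N-107, Astoria, 2,703 m², $352,660.41):
Base rate for N-107 is $4.14/m².
Duty = 2,703 × $4.14 = $11,190.42.
Line 2 (W-333, Vinune, 669 liters, $102,624.60):
Base rate for W-333 is 2.5%.
W-333 has an FTA preferential rate, but origin Vinune is not Erios; base rate stands.
Additional duty on W-333 from Vinune: +31.8%. Applied ad valorem rate: 2.5% + 31.8% = 34.3%.
Duty = $102,624.60 × 34.3% = $35,200.24.
Line 3 (C-477, Erios, 2,866 kg, $356,587.72):
Base rate for C-477 is 25%.
Origin Erios qualifies under the Solon–Erios agreement and C-477 is covered: preferential rate 19.5% applies instead.
Duty = $356,587.72 × 19.5% = $69,534.61.
Total = $11,190.42 + $35,200.24 + $69,534.61 = $115,925.27.

$115,925.27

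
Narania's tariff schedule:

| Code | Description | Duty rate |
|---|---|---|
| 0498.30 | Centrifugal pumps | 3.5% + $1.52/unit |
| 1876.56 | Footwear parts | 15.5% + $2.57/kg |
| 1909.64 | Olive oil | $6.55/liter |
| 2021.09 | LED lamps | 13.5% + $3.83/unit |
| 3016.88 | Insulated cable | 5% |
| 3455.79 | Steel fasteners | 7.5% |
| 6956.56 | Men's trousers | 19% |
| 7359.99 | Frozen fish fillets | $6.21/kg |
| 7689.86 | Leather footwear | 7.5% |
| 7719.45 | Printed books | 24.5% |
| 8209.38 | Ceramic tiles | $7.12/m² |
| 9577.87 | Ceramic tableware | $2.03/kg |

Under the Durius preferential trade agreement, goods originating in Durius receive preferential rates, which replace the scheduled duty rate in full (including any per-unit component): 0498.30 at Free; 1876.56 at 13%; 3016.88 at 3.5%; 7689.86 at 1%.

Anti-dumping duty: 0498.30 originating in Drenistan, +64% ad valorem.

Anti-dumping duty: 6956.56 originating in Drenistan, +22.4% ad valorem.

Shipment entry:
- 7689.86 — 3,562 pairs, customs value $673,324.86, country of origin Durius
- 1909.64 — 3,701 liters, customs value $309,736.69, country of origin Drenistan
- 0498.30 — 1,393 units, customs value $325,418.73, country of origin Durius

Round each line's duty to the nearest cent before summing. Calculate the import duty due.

$30,974.80

Line 1 (7689.86, Durius, 3,562 pairs, $673,324.86):
Base rate for 7689.86 is 7.5%.
Origin Durius qualifies under the Narania–Durius agreement and 7689.86 is covered: preferential rate 1% applies instead.
Duty = $673,324.86 × 1% = $6,733.25.
Line 2 (1909.64, Drenistan, 3,701 liters, $309,736.69):
Base rate for 1909.64 is $6.55/liter.
Duty = 3,701 × $6.55 = $24,241.55.
Line 3 (0498.30, Durius, 1,393 units, $325,418.73):
Base rate for 0498.30 is 3.5% + $1.52/unit.
Origin Durius qualifies under the Narania–Durius agreement and 0498.30 is covered: preferential rate Free applies instead.
The additional-duty order on 0498.30 targets Drenistan, not Durius; it does not apply.
Duty = $325,418.73 × 0% = $0.00.
Total = $6,733.25 + $24,241.55 + $0.00 = $30,974.80.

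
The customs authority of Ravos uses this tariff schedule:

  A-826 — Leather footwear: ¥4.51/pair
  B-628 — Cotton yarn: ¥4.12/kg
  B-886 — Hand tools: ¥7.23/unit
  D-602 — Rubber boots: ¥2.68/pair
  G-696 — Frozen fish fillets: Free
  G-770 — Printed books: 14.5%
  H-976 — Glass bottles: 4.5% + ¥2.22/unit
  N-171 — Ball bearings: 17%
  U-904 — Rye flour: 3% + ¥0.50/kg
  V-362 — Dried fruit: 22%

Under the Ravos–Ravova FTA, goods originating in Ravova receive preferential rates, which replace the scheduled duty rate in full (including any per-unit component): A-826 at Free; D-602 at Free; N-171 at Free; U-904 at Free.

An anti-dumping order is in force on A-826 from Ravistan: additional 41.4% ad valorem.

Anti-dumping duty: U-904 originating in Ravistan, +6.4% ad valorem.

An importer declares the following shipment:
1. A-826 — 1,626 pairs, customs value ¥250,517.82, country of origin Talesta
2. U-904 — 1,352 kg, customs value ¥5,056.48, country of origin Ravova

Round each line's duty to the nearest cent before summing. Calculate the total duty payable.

¥7,333.26

Line 1 (A-826, Talesta, 1,626 pairs, ¥250,517.82):
Base rate for A-826 is ¥4.51/pair.
A-826 has an FTA preferential rate, but origin Talesta is not Ravova; base rate stands.
The additional-duty order on A-826 targets Ravistan, not Talesta; it does not apply.
Duty = 1,626 × ¥4.51 = ¥7,333.26.
Line 2 (U-904, Ravova, 1,352 kg, ¥5,056.48):
Base rate for U-904 is 3% + ¥0.50/kg.
Origin Ravova qualifies under the Ravos–Ravova agreement and U-904 is covered: preferential rate Free applies instead.
The additional-duty order on U-904 targets Ravistan, not Ravova; it does not apply.
Duty = ¥5,056.48 × 0% = ¥0.00.
Total = ¥7,333.26 + ¥0.00 = ¥7,333.26.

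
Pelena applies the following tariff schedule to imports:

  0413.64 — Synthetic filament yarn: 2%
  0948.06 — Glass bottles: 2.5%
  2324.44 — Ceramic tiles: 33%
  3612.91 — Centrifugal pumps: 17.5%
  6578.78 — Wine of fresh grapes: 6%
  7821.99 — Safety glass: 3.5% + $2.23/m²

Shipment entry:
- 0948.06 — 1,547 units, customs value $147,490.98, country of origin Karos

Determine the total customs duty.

$3,687.27

Line 1 (0948.06, Karos, 1,547 units, $147,490.98):
Base rate for 0948.06 is 2.5%.
Duty = $147,490.98 × 2.5% = $3,687.27.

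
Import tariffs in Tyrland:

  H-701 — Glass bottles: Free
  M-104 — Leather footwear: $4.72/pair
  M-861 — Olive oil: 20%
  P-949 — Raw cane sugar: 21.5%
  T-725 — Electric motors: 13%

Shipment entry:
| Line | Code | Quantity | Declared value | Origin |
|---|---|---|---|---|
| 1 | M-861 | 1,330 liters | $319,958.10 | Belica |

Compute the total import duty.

$63,991.62

Line 1 (M-861, Belica, 1,330 liters, $319,958.10):
Base rate for M-861 is 20%.
Duty = $319,958.10 × 20% = $63,991.62.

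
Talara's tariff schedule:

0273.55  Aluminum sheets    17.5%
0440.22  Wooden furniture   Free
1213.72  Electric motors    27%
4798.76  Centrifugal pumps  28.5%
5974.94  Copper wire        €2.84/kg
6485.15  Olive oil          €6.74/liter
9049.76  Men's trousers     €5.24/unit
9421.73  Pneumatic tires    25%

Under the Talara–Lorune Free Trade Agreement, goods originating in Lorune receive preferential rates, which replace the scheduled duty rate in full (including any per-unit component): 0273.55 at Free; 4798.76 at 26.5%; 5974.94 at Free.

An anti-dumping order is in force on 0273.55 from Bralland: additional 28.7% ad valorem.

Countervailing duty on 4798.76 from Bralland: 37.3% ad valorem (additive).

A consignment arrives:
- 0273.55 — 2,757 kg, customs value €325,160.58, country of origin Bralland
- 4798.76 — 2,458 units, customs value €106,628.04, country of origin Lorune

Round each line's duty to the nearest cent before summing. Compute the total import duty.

Line 1 (0273.55, Bralland, 2,757 kg, €325,160.58):
Base rate for 0273.55 is 17.5%.
0273.55 has an FTA preferential rate, but origin Bralland is not Lorune; base rate stands.
Additional duty on 0273.55 from Bralland: +28.7%. Applied ad valorem rate: 17.5% + 28.7% = 46.2%.
Duty = €325,160.58 × 46.2% = €150,224.19.
Line 2 (4798.76, Lorune, 2,458 units, €106,628.04):
Base rate for 4798.76 is 28.5%.
Origin Lorune qualifies under the Talara–Lorune agreement and 4798.76 is covered: preferential rate 26.5% applies instead.
The additional-duty order on 4798.76 targets Bralland, not Lorune; it does not apply.
Duty = €106,628.04 × 26.5% = €28,256.43.
Total = €150,224.19 + €28,256.43 = €178,480.62.

€178,480.62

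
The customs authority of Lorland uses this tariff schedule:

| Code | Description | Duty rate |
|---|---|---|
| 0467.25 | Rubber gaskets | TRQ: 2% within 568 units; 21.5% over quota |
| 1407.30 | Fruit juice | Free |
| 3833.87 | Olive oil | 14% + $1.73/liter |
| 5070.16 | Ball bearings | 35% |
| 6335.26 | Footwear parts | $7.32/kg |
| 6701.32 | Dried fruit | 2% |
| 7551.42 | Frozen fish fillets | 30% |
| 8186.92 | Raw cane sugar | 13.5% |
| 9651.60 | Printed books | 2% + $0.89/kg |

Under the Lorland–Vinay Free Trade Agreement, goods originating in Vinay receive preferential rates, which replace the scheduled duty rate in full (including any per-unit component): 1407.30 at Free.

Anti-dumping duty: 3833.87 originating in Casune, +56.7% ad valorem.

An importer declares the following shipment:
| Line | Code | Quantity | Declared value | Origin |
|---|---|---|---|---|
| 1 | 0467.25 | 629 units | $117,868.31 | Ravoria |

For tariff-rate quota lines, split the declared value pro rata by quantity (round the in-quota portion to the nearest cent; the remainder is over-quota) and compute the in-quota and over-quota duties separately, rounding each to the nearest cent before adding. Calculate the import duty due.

$4,586.37

Line 1 (0467.25, Ravoria, 629 units, $117,868.31):
Code 0467.25 is under a tariff-rate quota (threshold 568 units). In-quota: 568 units at 2%; over-quota: 61 units at 21.5%.
Pro-rata value split: in-quota = $117,868.31 × 568/629 = $106,437.52; over-quota = $117,868.31 − $106,437.52 = $11,430.79.
In-quota duty = $106,437.52 × 2% = $2,128.75. Over-quota duty = $11,430.79 × 21.5% = $2,457.62.
Line duty = $2,128.75 + $2,457.62 = $4,586.37.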